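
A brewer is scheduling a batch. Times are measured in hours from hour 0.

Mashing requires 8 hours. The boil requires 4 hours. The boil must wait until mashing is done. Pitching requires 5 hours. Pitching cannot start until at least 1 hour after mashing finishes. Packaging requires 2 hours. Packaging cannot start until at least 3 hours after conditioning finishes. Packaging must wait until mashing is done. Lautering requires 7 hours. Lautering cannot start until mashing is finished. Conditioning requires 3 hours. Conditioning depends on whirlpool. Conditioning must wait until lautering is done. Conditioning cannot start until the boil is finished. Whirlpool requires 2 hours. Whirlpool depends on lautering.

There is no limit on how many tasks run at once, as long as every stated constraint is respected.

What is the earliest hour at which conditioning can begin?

Mashing has no prerequisites, so it starts at hour 0 and finishes at hour 8.
The boil waits on mashing (finishes hour 8), so it starts at hour 8 and finishes at 8 + 4 = hour 12.
After mashing (finishes hour 8), lautering can start at hour 8 and finishes at hour 15.
Whirlpool waits on lautering (finishes hour 15), so it starts at hour 15 and finishes at 15 + 2 = hour 17.
Conditioning waits on whirlpool (finishes hour 17); lautering (finishes hour 15); the boil (finishes hour 12). The latest of these is hour 17, which is the earliest conditioning can start.

17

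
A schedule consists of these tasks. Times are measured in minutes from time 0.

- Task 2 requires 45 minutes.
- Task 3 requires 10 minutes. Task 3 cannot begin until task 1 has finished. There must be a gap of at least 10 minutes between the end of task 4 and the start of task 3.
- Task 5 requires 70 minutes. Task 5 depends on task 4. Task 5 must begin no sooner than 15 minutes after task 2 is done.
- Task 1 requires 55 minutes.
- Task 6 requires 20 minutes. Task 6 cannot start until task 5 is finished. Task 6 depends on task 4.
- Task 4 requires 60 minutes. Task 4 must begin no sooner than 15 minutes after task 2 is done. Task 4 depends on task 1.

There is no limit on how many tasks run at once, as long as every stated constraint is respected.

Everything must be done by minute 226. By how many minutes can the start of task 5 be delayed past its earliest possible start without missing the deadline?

16

Task 2 has no prerequisites, so it starts at minute 0 and finishes at minute 45.
Nothing blocks task 1, so it runs from minute 0 to minute 55.
For task 4: task 2 (finishes minute 45, plus 15-minute gap → minute 60); task 1 (finishes minute 55). Taking the maximum gives a start of minute 60, and it finishes at 60 + 60 = minute 120.
Task 5 needs all of task 4 (finishes minute 120); task 2 (finishes minute 45, plus 15-minute gap → minute 60). That puts its earliest start at minute 120; it finishes at 120 + 70 = minute 190.

Working backward from the deadline:
To finish by minute 226, task 6 (duration 20) must start no later than minute 206.
Task 5 has to be done before task 6 (must start by minute 206). That means finishing by minute 206, i.e. starting by 206 − 70 = minute 136.
So task 5 can start as early as minute 120 and as late as minute 136, giving 136 − 120 = 16 minutes of slack.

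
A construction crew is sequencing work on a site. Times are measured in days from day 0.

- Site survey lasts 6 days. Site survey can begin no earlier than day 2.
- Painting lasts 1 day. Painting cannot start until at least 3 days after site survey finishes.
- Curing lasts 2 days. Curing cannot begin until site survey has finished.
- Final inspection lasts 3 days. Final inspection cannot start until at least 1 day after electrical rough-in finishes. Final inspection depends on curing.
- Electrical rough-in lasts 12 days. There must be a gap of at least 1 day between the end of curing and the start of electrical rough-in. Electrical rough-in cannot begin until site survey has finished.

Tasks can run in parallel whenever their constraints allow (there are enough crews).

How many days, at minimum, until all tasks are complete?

27

After its own release at day 2, site survey can start at day 2 and finishes at day 8.
Painting waits on site survey (finishes day 8, plus 3-day gap → day 11), so it starts at day 11 and finishes at 11 + 1 = day 12.
Curing cannot begin until site survey (finishes day 8). It runs from day 8 to 8 + 2 = day 10.
Electrical rough-in has to wait for curing (finishes day 10, plus 1-day gap → day 11); site survey (finishes day 8). The latest of these is day 11, so electrical rough-in runs day 11 to 11 + 12 = day 23.
Final inspection cannot start until electrical rough-in (finishes day 23, plus 1-day gap → day 24); curing (finishes day 10). The controlling bound is day 24, so final inspection finishes at 24 + 3 = day 27.
All tasks are finished once the last one completes. Finish times: Site survey at 8, Curing at 10, Electrical rough-in at 23, Painting at 12, Final inspection at 27. The latest is day 27.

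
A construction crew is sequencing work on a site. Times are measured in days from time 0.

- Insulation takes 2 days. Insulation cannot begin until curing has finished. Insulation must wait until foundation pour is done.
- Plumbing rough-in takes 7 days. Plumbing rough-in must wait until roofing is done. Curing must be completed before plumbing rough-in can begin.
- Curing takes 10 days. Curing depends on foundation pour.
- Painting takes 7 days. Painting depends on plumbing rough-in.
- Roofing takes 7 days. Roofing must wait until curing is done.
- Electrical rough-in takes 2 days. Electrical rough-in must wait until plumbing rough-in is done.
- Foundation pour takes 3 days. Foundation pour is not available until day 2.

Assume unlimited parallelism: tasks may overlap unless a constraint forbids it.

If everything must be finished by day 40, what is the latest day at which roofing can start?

Electrical rough-in has no dependents, so it just needs to finish by day 40. Starting by 40 − 2 = day 38 achieves that.
Painting has no dependents, so it just needs to finish by day 40. Starting by 40 − 7 = day 33 achieves that.
Plumbing rough-in must finish in time for electrical rough-in (must start by day 38); painting (must start by day 33). The tightest is day 33, so plumbing rough-in must start by 33 − 7 = day 26.
Since plumbing rough-in (must start by day 26) depends on it, roofing must finish by day 26. Backing off its 7-day duration gives a latest start of day 19.

19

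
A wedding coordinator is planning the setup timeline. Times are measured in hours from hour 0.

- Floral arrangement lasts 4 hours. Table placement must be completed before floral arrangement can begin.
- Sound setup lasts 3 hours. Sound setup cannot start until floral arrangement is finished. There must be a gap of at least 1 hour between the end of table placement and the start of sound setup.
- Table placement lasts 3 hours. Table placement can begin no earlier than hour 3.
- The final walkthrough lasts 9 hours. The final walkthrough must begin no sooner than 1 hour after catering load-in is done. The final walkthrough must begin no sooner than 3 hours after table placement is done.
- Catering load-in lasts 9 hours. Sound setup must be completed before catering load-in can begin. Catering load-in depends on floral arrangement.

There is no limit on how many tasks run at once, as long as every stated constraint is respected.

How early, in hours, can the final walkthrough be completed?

32

After its own release at hour 3, table placement can start at hour 3 and finishes at hour 6.
After table placement (finishes hour 6), floral arrangement can start at hour 6 and finishes at hour 10.
Sound setup needs all of floral arrangement (finishes hour 10); table placement (finishes hour 6, plus 1-hour gap → hour 7). That puts its earliest start at hour 10; it finishes at 10 + 3 = hour 13.
For catering load-in: sound setup (finishes hour 13); floral arrangement (finishes hour 10). Taking the maximum gives a start of hour 13, and it finishes at 13 + 9 = hour 22.
The final walkthrough cannot start until catering load-in (finishes hour 22, plus 1-hour gap → hour 23); table placement (finishes hour 6, plus 3-hour gap → hour 9). The controlling bound is hour 23, so the final walkthrough finishes at 23 + 9 = hour 32.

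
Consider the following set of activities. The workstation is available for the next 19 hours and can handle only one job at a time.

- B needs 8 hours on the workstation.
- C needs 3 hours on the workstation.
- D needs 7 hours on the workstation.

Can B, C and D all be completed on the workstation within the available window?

Yes

Running back to back, the jobs need 8 + 3 + 7 = 18 hours on the workstation.
Since 18 ≤ 19, they fit within the window.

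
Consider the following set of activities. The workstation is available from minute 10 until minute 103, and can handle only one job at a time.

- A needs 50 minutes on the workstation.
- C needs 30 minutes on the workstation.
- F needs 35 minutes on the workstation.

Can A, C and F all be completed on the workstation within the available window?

The workstation window is 103 − 10 = 93 minutes.
Running back to back, the jobs need 50 + 30 + 35 = 115 minutes on the workstation.
Since 115 > 93, they cannot all fit.

No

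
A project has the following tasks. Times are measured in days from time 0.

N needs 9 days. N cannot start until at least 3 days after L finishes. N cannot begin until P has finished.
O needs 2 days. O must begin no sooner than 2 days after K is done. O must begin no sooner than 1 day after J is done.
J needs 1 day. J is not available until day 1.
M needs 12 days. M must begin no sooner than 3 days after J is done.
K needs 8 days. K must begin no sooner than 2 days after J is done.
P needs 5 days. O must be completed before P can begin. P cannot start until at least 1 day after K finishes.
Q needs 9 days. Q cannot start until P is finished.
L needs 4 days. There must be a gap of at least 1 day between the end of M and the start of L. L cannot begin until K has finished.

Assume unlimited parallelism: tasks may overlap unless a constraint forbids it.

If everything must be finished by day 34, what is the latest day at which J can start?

1

To finish by day 34, N (duration 9) must start no later than day 25.
L has to be done before N (must start by day 25, minus 3-day gap → day 22). That means finishing by day 22, i.e. starting by 22 − 4 = day 18.
To finish by day 34, Q (duration 9) must start no later than day 25.
For P: N (must start by day 25); Q (must start by day 25). The most restrictive is day 25; with a 5-day duration, P must start by day 20.
O feeds into P (must start by day 20); so O must finish by day 20 and therefore start by day 18.
K feeds L (must start by day 18); O (must start by day 18, minus 2-day gap → day 16); P (must start by day 20, minus 1-day gap → day 19). Taking the minimum, K must finish by day 16 and start by 16 − 8 = day 8.
M feeds into L (must start by day 18, minus 1-day gap → day 17); so M must finish by day 17 and therefore start by day 5.
For J: K (must start by day 8, minus 2-day gap → day 6); M (must start by day 5, minus 3-day gap → day 2); O (must start by day 18, minus 1-day gap → day 17). The most restrictive is day 2; with a 1-day duration, J must start by day 1.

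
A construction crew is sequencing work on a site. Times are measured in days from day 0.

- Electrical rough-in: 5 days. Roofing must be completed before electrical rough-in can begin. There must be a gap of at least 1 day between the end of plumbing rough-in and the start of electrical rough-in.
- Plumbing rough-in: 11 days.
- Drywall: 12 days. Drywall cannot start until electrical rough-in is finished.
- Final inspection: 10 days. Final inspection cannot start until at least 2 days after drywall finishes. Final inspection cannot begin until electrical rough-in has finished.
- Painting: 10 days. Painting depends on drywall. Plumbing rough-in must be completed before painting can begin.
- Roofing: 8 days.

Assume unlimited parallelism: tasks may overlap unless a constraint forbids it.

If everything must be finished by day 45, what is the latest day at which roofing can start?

Nothing follows painting; the deadline of day 45 is its only limit. It must start by 45 − 10 = day 35.
Final inspection must finish by day 45; it takes 10 days, so it must start by 45 − 10 = day 35.
Drywall must finish in time for painting (must start by day 35); final inspection (must start by day 35, minus 2-day gap → day 33). The tightest is day 33, so drywall must start by 33 − 12 = day 21.
Electrical rough-in must finish in time for drywall (must start by day 21); final inspection (must start by day 35). The tightest is day 21, so electrical rough-in must start by 21 − 5 = day 16.
Roofing feeds into electrical rough-in (must start by day 16); so roofing must finish by day 16 and therefore start by day 8.

8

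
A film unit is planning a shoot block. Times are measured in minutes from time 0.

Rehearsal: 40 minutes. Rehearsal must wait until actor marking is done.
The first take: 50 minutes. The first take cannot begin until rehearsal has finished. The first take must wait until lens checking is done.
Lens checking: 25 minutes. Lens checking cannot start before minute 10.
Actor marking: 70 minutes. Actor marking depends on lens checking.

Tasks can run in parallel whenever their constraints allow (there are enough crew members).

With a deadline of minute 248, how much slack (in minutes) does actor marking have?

After its own release at minute 10, lens checking can start at minute 10 and finishes at minute 35.
Actor marking waits on lens checking (finishes minute 35), so it starts at minute 35 and finishes at 35 + 70 = minute 105.

Working backward from the deadline:
The first take has no dependents, so it just needs to finish by minute 248. Starting by 248 − 50 = minute 198 achieves that.
Rehearsal feeds into the first take (must start by minute 198); so rehearsal must finish by minute 198 and therefore start by minute 158.
Actor marking must finish before rehearsal (must start by minute 158). With a 70-minute duration, actor marking must start by 158 − 70 = minute 88.
So actor marking can start as early as minute 35 and as late as minute 88, giving 88 − 35 = 53 minutes of slack.

53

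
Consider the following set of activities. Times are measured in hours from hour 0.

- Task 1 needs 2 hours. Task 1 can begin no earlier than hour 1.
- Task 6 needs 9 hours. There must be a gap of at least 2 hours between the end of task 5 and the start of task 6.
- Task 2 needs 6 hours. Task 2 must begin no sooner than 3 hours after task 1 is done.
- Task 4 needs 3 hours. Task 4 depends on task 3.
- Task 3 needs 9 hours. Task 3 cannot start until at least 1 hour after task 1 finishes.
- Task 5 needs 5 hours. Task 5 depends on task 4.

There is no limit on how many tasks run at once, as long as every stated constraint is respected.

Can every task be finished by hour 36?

Yes

Task 1 waits on its own release at hour 1, so it starts at hour 1 and finishes at 1 + 2 = hour 3.
After task 1 (finishes hour 3, plus 1-hour gap → hour 4), task 3 can start at hour 4 and finishes at hour 13.
After task 3 (finishes hour 13), task 4 can start at hour 13 and finishes at hour 16.
Task 5 cannot begin until task 4 (finishes hour 16). It runs from hour 16 to 16 + 5 = hour 21.
Task 6 waits on task 5 (finishes hour 21, plus 2-hour gap → hour 23), so it starts at hour 23 and finishes at 23 + 9 = hour 32.
Task 2 cannot begin until task 1 (finishes hour 3, plus 3-hour gap → hour 6). It runs from hour 6 to 6 + 6 = hour 12.
Every task is finished by hour 32, which is no later than the deadline of 36, so the schedule is feasible.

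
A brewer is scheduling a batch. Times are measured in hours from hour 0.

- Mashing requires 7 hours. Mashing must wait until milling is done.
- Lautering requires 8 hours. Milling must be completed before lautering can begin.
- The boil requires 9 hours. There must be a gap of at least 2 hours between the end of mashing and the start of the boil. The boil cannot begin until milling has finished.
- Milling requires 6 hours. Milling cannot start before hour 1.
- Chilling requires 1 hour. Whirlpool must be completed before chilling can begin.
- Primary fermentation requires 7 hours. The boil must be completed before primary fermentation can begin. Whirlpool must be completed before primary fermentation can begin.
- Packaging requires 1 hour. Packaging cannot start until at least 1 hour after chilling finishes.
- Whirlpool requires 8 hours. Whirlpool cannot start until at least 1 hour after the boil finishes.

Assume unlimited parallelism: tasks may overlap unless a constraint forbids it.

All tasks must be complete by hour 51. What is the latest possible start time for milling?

Packaging has no dependents, so it just needs to finish by hour 51. Starting by 51 − 1 = hour 50 achieves that.
Chilling must finish before packaging (must start by hour 50, minus 1-hour gap → hour 49). With a 1-hour duration, chilling must start by 49 − 1 = hour 48.
Primary fermentation has no dependents, so it just needs to finish by hour 51. Starting by 51 − 7 = hour 44 achieves that.
For whirlpool: chilling (must start by hour 48); primary fermentation (must start by hour 44). The most restrictive is hour 44; with an 8-hour duration, whirlpool must start by hour 36.
The boil has several dependents: whirlpool (must start by hour 36, minus 1-hour gap → hour 35); primary fermentation (must start by hour 44). The earliest of those limits is hour 35, so the boil must start by 35 − 9 = hour 26.
Mashing feeds into the boil (must start by hour 26, minus 2-hour gap → hour 24); so mashing must finish by hour 24 and therefore start by hour 17.
Lautering has no dependents, so it just needs to finish by hour 51. Starting by 51 − 8 = hour 43 achieves that.
Milling has several dependents: mashing (must start by hour 17); lautering (must start by hour 43); the boil (must start by hour 26). The earliest of those limits is hour 17, so milling must start by 17 − 6 = hour 11.

11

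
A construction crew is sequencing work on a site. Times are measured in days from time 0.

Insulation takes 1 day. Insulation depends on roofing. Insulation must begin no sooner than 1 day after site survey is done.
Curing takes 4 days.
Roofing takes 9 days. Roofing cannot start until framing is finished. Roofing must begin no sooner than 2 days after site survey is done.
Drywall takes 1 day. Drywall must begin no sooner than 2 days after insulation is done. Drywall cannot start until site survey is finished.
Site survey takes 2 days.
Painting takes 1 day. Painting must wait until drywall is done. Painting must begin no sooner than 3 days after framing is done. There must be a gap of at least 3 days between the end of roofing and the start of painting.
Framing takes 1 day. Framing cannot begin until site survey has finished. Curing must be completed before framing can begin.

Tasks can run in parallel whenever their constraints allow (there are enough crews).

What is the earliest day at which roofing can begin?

5

Curing can start immediately at day 0; it finishes at day 4.
Site survey can start immediately at day 0; it finishes at day 2.
Framing needs all of site survey (finishes day 2); curing (finishes day 4). That puts its earliest start at day 4; it finishes at 4 + 1 = day 5.
Roofing waits on framing (finishes day 5); site survey (finishes day 2, plus 2-day gap → day 4). The latest of these is day 5, which is the earliest roofing can start.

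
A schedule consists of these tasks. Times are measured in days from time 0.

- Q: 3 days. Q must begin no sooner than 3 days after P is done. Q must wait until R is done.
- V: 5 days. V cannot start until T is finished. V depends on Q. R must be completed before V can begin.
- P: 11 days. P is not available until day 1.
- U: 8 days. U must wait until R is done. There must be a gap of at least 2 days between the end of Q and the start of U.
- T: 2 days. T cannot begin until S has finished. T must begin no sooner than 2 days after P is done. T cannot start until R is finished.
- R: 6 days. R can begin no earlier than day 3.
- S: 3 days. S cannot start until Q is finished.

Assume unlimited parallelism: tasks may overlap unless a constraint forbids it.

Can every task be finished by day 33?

After its own release at day 3, R can start at day 3 and finishes at day 9.
P waits on its own release at day 1, so it starts at day 1 and finishes at 1 + 11 = day 12.
For Q: P (finishes day 12, plus 3-day gap → day 15); R (finishes day 9). Taking the maximum gives a start of day 15, and it finishes at 15 + 3 = day 18.
For U: R (finishes day 9); Q (finishes day 18, plus 2-day gap → day 20). Taking the maximum gives a start of day 20, and it finishes at 20 + 8 = day 28.
S waits on Q (finishes day 18), so it starts at day 18 and finishes at 18 + 3 = day 21.
T has to wait for S (finishes day 21); P (finishes day 12, plus 2-day gap → day 14); R (finishes day 9). The latest of these is day 21, so T runs day 21 to 21 + 2 = day 23.
V cannot start until T (finishes day 23); Q (finishes day 18); R (finishes day 9). The controlling bound is day 23, so V finishes at 23 + 5 = day 28.
Every task is finished by day 28, which is no later than the deadline of 33, so the schedule is feasible.

Yes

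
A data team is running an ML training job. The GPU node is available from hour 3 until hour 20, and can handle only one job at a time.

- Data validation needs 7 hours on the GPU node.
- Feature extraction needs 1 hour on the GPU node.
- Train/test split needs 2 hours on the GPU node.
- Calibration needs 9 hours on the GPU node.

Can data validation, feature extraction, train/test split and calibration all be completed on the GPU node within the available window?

No

The GPU node window is 20 − 3 = 17 hours.
Running back to back, the jobs need 7 + 1 + 2 + 9 = 19 hours on the GPU node.
Since 19 > 17, they cannot all fit.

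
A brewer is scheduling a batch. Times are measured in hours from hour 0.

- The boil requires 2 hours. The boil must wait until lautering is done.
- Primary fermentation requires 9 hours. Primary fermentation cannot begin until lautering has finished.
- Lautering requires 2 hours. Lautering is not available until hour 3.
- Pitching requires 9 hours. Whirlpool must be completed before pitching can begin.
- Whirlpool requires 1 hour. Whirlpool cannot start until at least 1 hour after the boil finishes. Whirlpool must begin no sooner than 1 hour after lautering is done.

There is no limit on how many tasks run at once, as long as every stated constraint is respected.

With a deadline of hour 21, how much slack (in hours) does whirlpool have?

After its own release at hour 3, lautering can start at hour 3 and finishes at hour 5.
After lautering (finishes hour 5), the boil can start at hour 5 and finishes at hour 7.
Whirlpool needs all of the boil (finishes hour 7, plus 1-hour gap → hour 8); lautering (finishes hour 5, plus 1-hour gap → hour 6). That puts its earliest start at hour 8; it finishes at 8 + 1 = hour 9.

Working backward from the deadline:
To finish by hour 21, pitching (duration 9) must start no later than hour 12.
Whirlpool has to be done before pitching (must start by hour 12). That means finishing by hour 12, i.e. starting by 12 − 1 = hour 11.
So whirlpool can start as early as hour 8 and as late as hour 11, giving 11 − 8 = 3 hours of slack.

3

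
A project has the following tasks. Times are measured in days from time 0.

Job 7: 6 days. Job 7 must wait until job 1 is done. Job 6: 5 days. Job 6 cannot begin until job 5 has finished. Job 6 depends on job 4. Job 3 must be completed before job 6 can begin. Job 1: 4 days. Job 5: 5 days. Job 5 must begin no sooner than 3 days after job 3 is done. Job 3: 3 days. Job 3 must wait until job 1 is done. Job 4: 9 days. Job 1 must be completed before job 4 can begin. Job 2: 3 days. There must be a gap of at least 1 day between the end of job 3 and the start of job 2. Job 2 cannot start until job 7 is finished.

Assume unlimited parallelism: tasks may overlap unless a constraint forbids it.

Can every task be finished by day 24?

Nothing blocks job 1, so it runs from day 0 to day 4.
After job 1 (finishes day 4), job 7 can start at day 4 and finishes at day 10.
Job 4 cannot begin until job 1 (finishes day 4). It runs from day 4 to 4 + 9 = day 13.
After job 1 (finishes day 4), job 3 can start at day 4 and finishes at day 7.
After job 3 (finishes day 7, plus 3-day gap → day 10), job 5 can start at day 10 and finishes at day 15.
Job 6 has to wait for job 5 (finishes day 15); job 4 (finishes day 13); job 3 (finishes day 7). The latest of these is day 15, so job 6 runs day 15 to 15 + 5 = day 20.
For job 2: job 3 (finishes day 7, plus 1-day gap → day 8); job 7 (finishes day 10). Taking the maximum gives a start of day 10, and it finishes at 10 + 3 = day 13.
Every task is finished by day 20, which is no later than the deadline of 24, so the schedule is feasible.

Yes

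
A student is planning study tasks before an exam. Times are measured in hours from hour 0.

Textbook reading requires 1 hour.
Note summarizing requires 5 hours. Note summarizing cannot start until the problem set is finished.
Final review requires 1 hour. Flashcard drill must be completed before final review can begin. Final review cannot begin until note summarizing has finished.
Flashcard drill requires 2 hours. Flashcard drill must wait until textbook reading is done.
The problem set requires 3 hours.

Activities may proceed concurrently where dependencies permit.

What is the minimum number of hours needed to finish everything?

9

Nothing blocks the problem set, so it runs from hour 0 to hour 3.
Note summarizing waits on the problem set (finishes hour 3), so it starts at hour 3 and finishes at 3 + 5 = hour 8.
Nothing blocks textbook reading, so it runs from hour 0 to hour 1.
Flashcard drill cannot begin until textbook reading (finishes hour 1). It runs from hour 1 to 1 + 2 = hour 3.
Final review cannot start until flashcard drill (finishes hour 3); note summarizing (finishes hour 8). The controlling bound is hour 8, so final review finishes at 8 + 1 = hour 9.
All tasks are finished once the last one completes. Finish times: Textbook reading at 1, The problem set at 3, Flashcard drill at 3, Note summarizing at 8, Final review at 9. The latest is hour 9.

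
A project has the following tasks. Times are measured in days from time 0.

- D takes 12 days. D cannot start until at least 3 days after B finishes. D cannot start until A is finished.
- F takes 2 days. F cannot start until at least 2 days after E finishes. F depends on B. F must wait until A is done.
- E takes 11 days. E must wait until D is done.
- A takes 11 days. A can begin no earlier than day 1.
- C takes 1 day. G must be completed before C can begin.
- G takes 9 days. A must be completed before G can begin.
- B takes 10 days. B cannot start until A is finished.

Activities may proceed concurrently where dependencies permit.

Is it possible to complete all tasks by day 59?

A cannot begin until its own release at day 1. It runs from day 1 to 1 + 11 = day 12.
G cannot begin until A (finishes day 12). It runs from day 12 to 12 + 9 = day 21.
C waits on G (finishes day 21), so it starts at day 21 and finishes at 21 + 1 = day 22.
B cannot begin until A (finishes day 12). It runs from day 12 to 12 + 10 = day 22.
For D: B (finishes day 22, plus 3-day gap → day 25); A (finishes day 12). Taking the maximum gives a start of day 25, and it finishes at 25 + 12 = day 37.
After D (finishes day 37), E can start at day 37 and finishes at day 48.
F cannot start until E (finishes day 48, plus 2-day gap → day 50); B (finishes day 22); A (finishes day 12). The controlling bound is day 50, so F finishes at 50 + 2 = day 52.
Every task is finished by day 52, which is no later than the deadline of 59, so the schedule is feasible.

Yes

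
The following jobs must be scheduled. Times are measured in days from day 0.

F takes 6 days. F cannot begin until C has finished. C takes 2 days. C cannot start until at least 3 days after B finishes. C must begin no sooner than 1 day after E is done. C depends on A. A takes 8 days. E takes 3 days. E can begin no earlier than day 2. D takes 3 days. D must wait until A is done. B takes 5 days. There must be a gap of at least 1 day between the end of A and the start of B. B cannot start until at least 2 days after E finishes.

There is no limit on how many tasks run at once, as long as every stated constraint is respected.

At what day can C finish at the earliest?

After its own release at day 2, E can start at day 2 and finishes at day 5.
Nothing blocks A, so it runs from day 0 to day 8.
B needs all of A (finishes day 8, plus 1-day gap → day 9); E (finishes day 5, plus 2-day gap → day 7). That puts its earliest start at day 9; it finishes at 9 + 5 = day 14.
C cannot start until B (finishes day 14, plus 3-day gap → day 17); E (finishes day 5, plus 1-day gap → day 6); A (finishes day 8). The controlling bound is day 17, so C finishes at 17 + 2 = day 19.

19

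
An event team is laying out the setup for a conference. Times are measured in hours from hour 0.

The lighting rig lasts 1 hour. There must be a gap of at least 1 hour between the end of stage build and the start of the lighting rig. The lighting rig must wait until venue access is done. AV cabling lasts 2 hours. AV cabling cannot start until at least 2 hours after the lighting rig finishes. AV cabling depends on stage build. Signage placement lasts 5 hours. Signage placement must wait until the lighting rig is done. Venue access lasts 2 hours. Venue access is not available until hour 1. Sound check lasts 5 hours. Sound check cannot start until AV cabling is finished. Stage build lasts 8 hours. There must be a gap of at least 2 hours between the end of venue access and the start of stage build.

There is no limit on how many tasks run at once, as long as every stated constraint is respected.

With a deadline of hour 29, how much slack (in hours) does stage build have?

5

Venue access cannot begin until its own release at hour 1. It runs from hour 1 to 1 + 2 = hour 3.
Stage build waits on venue access (finishes hour 3, plus 2-hour gap → hour 5), so it starts at hour 5 and finishes at 5 + 8 = hour 13.

Working backward from the deadline:
Nothing follows sound check; the deadline of hour 29 is its only limit. It must start by 29 − 5 = hour 24.
AV cabling feeds into sound check (must start by hour 24); so AV cabling must finish by hour 24 and therefore start by hour 22.
Nothing follows signage placement; the deadline of hour 29 is its only limit. It must start by 29 − 5 = hour 24.
For the lighting rig: AV cabling (must start by hour 22, minus 2-hour gap → hour 20); signage placement (must start by hour 24). The most restrictive is hour 20; with a 1-hour duration, the lighting rig must start by hour 19.
Stage build must finish in time for the lighting rig (must start by hour 19, minus 1-hour gap → hour 18); AV cabling (must start by hour 22). The tightest is hour 18, so stage build must start by 18 − 8 = hour 10.
So stage build can start as early as hour 5 and as late as hour 10, giving 10 − 5 = 5 hours of slack.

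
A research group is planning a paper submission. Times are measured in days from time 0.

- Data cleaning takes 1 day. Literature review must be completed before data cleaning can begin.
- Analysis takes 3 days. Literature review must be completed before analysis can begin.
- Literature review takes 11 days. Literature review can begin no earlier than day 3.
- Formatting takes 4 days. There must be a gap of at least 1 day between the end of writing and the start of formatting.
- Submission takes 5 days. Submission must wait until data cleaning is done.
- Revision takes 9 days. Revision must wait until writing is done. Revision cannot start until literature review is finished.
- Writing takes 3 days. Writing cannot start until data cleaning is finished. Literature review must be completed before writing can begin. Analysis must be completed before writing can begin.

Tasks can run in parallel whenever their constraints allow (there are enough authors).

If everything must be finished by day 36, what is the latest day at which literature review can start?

10

Nothing follows revision; the deadline of day 36 is its only limit. It must start by 36 − 9 = day 27.
Formatting must finish by day 36; it takes 4 days, so it must start by 36 − 4 = day 32.
Writing has several dependents: revision (must start by day 27); formatting (must start by day 32, minus 1-day gap → day 31). The earliest of those limits is day 27, so writing must start by 27 − 3 = day 24.
Submission has no dependents, so it just needs to finish by day 36. Starting by 36 − 5 = day 31 achieves that.
Data cleaning must finish in time for writing (must start by day 24); submission (must start by day 31). The tightest is day 24, so data cleaning must start by 24 − 1 = day 23.
Since writing (must start by day 24) depends on it, analysis must finish by day 24. Backing off its 3-day duration gives a latest start of day 21.
Literature review feeds data cleaning (must start by day 23); analysis (must start by day 21); writing (must start by day 24); revision (must start by day 27). Taking the minimum, literature review must finish by day 21 and start by 21 − 11 = day 10.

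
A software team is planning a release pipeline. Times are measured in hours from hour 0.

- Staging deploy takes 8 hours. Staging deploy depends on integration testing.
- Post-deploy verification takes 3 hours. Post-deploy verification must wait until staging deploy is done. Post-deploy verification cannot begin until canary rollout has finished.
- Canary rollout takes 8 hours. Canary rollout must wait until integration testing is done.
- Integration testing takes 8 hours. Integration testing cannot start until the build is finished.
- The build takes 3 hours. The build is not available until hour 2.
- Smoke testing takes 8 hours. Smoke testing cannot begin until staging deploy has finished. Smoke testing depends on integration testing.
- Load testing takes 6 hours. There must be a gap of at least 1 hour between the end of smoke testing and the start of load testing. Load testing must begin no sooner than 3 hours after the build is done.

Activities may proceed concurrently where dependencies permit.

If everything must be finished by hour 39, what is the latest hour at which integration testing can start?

To finish by hour 39, load testing (duration 6) must start no later than hour 33.
Smoke testing must finish before load testing (must start by hour 33, minus 1-hour gap → hour 32). With an 8-hour duration, smoke testing must start by 32 − 8 = hour 24.
To finish by hour 39, post-deploy verification (duration 3) must start no later than hour 36.
For staging deploy: smoke testing (must start by hour 24); post-deploy verification (must start by hour 36). The most restrictive is hour 24; with an 8-hour duration, staging deploy must start by hour 16.
Canary rollout has to be done before post-deploy verification (must start by hour 36). That means finishing by hour 36, i.e. starting by 36 − 8 = hour 28.
Integration testing must finish in time for staging deploy (must start by hour 16); smoke testing (must start by hour 24); canary rollout (must start by hour 28). The tightest is hour 16, so integration testing must start by 16 − 8 = hour 8.

8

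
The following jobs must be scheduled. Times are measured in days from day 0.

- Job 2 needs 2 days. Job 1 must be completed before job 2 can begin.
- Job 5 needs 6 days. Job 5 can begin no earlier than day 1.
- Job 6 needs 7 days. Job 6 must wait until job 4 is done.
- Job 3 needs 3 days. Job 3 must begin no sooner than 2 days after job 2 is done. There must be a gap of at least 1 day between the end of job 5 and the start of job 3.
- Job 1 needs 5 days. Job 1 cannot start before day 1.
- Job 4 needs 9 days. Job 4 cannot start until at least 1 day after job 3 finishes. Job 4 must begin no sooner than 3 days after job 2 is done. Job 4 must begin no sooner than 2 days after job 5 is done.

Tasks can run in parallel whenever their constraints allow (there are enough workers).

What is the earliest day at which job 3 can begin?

After its own release at day 1, job 5 can start at day 1 and finishes at day 7.
Job 1 cannot begin until its own release at day 1. It runs from day 1 to 1 + 5 = day 6.
Job 2 cannot begin until job 1 (finishes day 6). It runs from day 6 to 6 + 2 = day 8.
Job 3 waits on job 2 (finishes day 8, plus 2-day gap → day 10); job 5 (finishes day 7, plus 1-day gap → day 8). The latest of these is day 10, which is the earliest job 3 can start.

10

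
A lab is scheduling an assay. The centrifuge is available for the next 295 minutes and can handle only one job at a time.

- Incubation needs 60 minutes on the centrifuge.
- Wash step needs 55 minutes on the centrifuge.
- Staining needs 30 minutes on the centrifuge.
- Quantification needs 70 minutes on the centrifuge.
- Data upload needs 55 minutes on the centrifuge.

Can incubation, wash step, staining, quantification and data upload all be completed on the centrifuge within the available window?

Yes

Running back to back, the jobs need 60 + 55 + 30 + 70 + 55 = 270 minutes on the centrifuge.
Since 270 ≤ 295, they fit within the window.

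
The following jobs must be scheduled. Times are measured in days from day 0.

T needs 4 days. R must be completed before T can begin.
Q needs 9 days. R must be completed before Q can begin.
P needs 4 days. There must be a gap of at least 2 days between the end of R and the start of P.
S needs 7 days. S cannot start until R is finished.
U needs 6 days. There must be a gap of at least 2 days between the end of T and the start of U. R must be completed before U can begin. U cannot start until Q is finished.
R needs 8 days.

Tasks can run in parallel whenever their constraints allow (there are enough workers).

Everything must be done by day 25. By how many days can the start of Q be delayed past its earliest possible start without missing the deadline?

2

R can start immediately at day 0; it finishes at day 8.
After R (finishes day 8), Q can start at day 8 and finishes at day 17.

Working backward from the deadline:
To finish by day 25, U (duration 6) must start no later than day 19.
Q feeds into U (must start by day 19); so Q must finish by day 19 and therefore start by day 10.
So Q can start as early as day 8 and as late as day 10, giving 10 − 8 = 2 days of slack.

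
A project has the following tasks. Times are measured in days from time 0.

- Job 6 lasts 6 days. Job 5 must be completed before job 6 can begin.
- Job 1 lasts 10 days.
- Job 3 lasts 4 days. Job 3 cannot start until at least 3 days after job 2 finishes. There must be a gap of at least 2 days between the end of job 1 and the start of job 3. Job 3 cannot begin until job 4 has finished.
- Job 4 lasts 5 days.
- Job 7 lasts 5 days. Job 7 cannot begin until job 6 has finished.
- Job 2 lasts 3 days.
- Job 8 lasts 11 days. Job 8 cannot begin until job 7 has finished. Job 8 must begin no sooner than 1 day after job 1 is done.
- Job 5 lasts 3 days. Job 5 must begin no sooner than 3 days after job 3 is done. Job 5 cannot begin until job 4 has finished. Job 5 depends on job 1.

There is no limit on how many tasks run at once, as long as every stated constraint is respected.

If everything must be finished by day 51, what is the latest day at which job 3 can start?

19

To finish by day 51, job 8 (duration 11) must start no later than day 40.
Job 7 feeds into job 8 (must start by day 40); so job 7 must finish by day 40 and therefore start by day 35.
Job 6 feeds into job 7 (must start by day 35); so job 6 must finish by day 35 and therefore start by day 29.
Job 5 feeds into job 6 (must start by day 29); so job 5 must finish by day 29 and therefore start by day 26.
Job 3 has to be done before job 5 (must start by day 26, minus 3-day gap → day 23). That means finishing by day 23, i.e. starting by 23 − 4 = day 19.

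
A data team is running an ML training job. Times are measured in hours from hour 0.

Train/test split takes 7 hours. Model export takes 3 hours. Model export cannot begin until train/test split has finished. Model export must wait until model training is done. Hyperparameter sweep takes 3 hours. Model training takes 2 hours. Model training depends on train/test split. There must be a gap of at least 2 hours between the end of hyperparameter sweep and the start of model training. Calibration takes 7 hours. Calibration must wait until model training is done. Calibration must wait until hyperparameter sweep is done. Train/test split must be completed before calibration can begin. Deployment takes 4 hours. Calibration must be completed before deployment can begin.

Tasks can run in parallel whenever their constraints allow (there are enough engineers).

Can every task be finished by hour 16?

No

Hyperparameter sweep has no prerequisites, so it starts at hour 0 and finishes at hour 3.
Train/test split has no prerequisites, so it starts at hour 0 and finishes at hour 7.
Model training needs all of train/test split (finishes hour 7); hyperparameter sweep (finishes hour 3, plus 2-hour gap → hour 5). That puts its earliest start at hour 7; it finishes at 7 + 2 = hour 9.
Model export cannot start until train/test split (finishes hour 7); model training (finishes hour 9). The controlling bound is hour 9, so model export finishes at 9 + 3 = hour 12.
Calibration cannot start until model training (finishes hour 9); hyperparameter sweep (finishes hour 3); train/test split (finishes hour 7). The controlling bound is hour 9, so calibration finishes at 9 + 7 = hour 16.
Deployment waits on calibration (finishes hour 16), so it starts at hour 16 and finishes at 16 + 4 = hour 20.
The earliest everything can be done is hour 20, which is after the deadline of 16, so it is not possible.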